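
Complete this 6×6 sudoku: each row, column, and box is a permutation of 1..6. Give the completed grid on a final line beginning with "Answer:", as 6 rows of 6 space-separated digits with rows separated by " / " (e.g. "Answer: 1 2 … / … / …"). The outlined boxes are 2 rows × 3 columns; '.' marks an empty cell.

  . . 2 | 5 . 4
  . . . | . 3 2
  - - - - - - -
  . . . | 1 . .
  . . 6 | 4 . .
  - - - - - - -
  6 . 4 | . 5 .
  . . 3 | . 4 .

Step 1. [r3c3∈{5}] nothing but 5 survives at r3c3. So r3c3=5.
Step 2. [r2c3∈{1}] only 1 remains possible at r2c3, so r2c3=1.
Step 3. [r1c1∈{3}] only 3 remains possible at r1c1. So r1c1=3.
Step 4. [r4c5∈{2}] r4c5 is down to just 2 ⇒ r4c5=2.
Step 5. [r2c4∈{6}] only 6 remains possible at r2c4 ⇒ r2c4=6.
Step 6. [r6c4∈{2}] r6c4's peers cover all but 2. So r6c4=2.
Step 7. [r4c1∈{1}] only 1 remains possible at r4c1. So r4c1=1.
Step 8. [r6c6∈{1,6}] r6c6 is the only open cell in row 6 admitting 6. So r6c6=6.
Step 9. [r3c6∈{3}] r3c6 is down to just 3 ⇒ r3c6=3.
Step 10. [r6c1∈{5}] r6c1 has the single candidate 5 ⇒ r6c1=5.
Step 11. [r5c2∈{1,2}] row 5 places 2 nowhere but r5c2. So r5c2=2.
Step 12. [r2c1∈{4}] only 4 remains possible at r2c1. So r2c1=4.
Step 13. [r5c4∈{3}] only 3 remains possible at r5c4. So r5c4=3.
Step 14. [r2c2∈{5}] r2c2 has the single candidate 5, so r2c2=5.
Step 15. [r3c1∈{2}] r3c1's peers cover all but 2 ⇒ r3c1=2.
Step 16. [r4c6∈{5}] r4c6's peers cover all but 5, so r4c6=5.
Step 17. [r3c2∈{4}] r3c2's peers cover all but 4. So r3c2=4.
Step 18. [r3c5∈{6}] nothing but 6 survives at r3c5 ⇒ r3c5=6.
Step 19. [r1c2∈{6}] only 6 remains possible at r1c2, so r1c2=6.
Step 20. [r1c5∈{1}] nothing but 1 survives at r1c5. So r1c5=1.
Step 21. [r4c2∈{3}] only 3 remains possible at r4c2, so r4c2=3.
Step 22. [r6c2∈{1}] r6c2 has the single candidate 1. So r6c2=1.
Step 23. [r5c6∈{1}] only 1 remains possible at r5c6, so r5c6=1.

Answer: 3 6 2 5 1 4 / 4 5 1 6 3 2 / 2 4 5 1 6 3 / 1 3 6 4 2 5 / 6 2 4 3 5 1 / 5 1 3 2 4 6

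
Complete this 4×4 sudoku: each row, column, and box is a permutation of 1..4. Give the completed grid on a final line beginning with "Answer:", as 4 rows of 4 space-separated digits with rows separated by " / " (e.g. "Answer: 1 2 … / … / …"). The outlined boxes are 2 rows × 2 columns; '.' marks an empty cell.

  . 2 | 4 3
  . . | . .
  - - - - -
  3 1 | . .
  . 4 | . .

Step 1. [r3c3∈{2}] nothing but 2 survives at r3c3. So r3c3=2.
Step 2. [r2c3∈{1}] only 1 remains possible at r2c3 ⇒ r2c3=1.
Step 3. [r2c2∈{3}] r2c2 is down to just 3, so r2c2=3.
Step 4. [r4c4∈{1}] r4c4 is down to just 1, so r4c4=1.
Step 5. [r2c1∈{4}] only 4 remains possible at r2c1. So r2c1=4.
Step 6. [r3c4∈{4}] r3c4 has the single candidate 4, so r3c4=4.
Step 7. [r1c1∈{1}] r1c1 has the single candidate 1, so r1c1=1.
Step 8. [r2c4∈{2}] nothing but 2 survives at r2c4 ⇒ r2c4=2.
Step 9. [r4c3∈{3}] r4c3 is down to just 3. So r4c3=3.
Step 10. [r4c1∈{2}] nothing but 2 survives at r4c1, so r4c1=2.

Answer: 1 2 4 3 / 4 3 1 2 / 3 1 2 4 / 2 4 3 1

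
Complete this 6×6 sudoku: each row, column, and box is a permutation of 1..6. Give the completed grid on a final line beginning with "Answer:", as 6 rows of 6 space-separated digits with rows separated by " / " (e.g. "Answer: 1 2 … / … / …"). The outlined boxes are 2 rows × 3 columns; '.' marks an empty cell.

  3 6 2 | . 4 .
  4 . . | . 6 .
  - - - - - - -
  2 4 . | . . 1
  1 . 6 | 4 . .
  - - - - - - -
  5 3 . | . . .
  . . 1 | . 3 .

Step 1. [r1c6∈{5}] r1c6 is down to just 5 ⇒ r1c6=5.
Step 2. [r3c4∈{3,5,6}] row 3 places 6 nowhere but r3c4, so r3c4=6.
Step 3. [r4c2∈{5}] r4c2 is down to just 5. So r4c2=5.
Step 4. [r6c6∈{2,4,6}] in row 6, 4 fits only at r6c6, so r6c6=4.
Step 5. [r2c4∈{1,2,3}] 3 has one home in col 4: r2c4. So r2c4=3.
Step 6. [r2c6∈{2}] r2c6 has the single candidate 2. So r2c6=2.
Step 7. [r5c5∈{1,2}] col 5 places 1 nowhere but r5c5. So r5c5=1.
Step 8. [r6c4∈{2,5}] r6c4 is the only open cell in row 6 admitting 5. So r6c4=5.
Step 9. [r6c2∈{2}] r6c2's peers cover all but 2, so r6c2=2.
Step 10. [r5c6∈{6}] r5c6 is down to just 6 ⇒ r5c6=6.
Step 11. [r2c2∈{1}] r2c2 is down to just 1 ⇒ r2c2=1.
Step 12. [r2c3∈{5}] only 5 remains possible at r2c3 ⇒ r2c3=5.
Step 13. [r5c3∈{4}] only 4 remains possible at r5c3, so r5c3=4.
Step 14. [r1c4∈{1}] r1c4 is down to just 1, so r1c4=1.
Step 15. [r4c6∈{3}] only 3 remains possible at r4c6, so r4c6=3.
Step 16. [r3c3∈{3}] r3c3 is down to just 3, so r3c3=3.
Step 17. [r6c1∈{6}] nothing but 6 survives at r6c1 ⇒ r6c1=6.
Step 18. [r5c4∈{2}] nothing but 2 survives at r5c4. So r5c4=2.
Step 19. [r3c5∈{5}] nothing but 5 survives at r3c5, so r3c5=5.
Step 20. [r4c5∈{2}] nothing but 2 survives at r4c5 ⇒ r4c5=2.

Answer: 3 6 2 1 4 5 / 4 1 5 3 6 2 / 2 4 3 6 5 1 / 1 5 6 4 2 3 / 5 3 4 2 1 6 / 6 2 1 5 3 4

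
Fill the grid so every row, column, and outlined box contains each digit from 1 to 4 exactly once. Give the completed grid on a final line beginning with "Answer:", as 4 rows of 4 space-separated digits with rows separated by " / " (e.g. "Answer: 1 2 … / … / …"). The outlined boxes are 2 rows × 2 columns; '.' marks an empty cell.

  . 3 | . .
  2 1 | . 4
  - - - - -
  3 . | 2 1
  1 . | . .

Step 1. [r4c3∈{3,4}] 4 has one home in col 3: r4c3 ⇒ r4c3=4.
Step 2. [r4c2∈{2}] nothing but 2 survives at r4c2, so r4c2=2.
Step 3. [r1c4∈{2}] r1c4 has the single candidate 2 ⇒ r1c4=2.
Step 4. [r2c3∈{3}] r2c3 is down to just 3 ⇒ r2c3=3.
Step 5. [r4c4∈{3}] r4c4 has the single candidate 3 ⇒ r4c4=3.
Step 6. [r1c3∈{1}] r1c3 has the single candidate 1. So r1c3=1.
Step 7. [r1c1∈{4}] r1c1 is down to just 4. So r1c1=4.
Step 8. [r3c2∈{4}] nothing but 4 survives at r3c2. So r3c2=4.

Answer: 4 3 1 2 / 2 1 3 4 / 3 4 2 1 / 1 2 4 3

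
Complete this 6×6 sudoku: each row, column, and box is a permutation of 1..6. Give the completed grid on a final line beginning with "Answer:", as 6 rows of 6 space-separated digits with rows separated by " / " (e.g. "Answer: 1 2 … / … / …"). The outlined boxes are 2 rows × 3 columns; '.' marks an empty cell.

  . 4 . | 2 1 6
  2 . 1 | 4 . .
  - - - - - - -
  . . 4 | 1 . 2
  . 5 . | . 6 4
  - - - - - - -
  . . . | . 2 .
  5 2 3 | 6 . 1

Step 1. [r1c1∈{3}] r1c1 has the single candidate 3 ⇒ r1c1=3.
Step 2. [r4c4∈{3}] nothing but 3 survives at r4c4 ⇒ r4c4=3.
Step 3. [r5c2∈{1,6}] in col 2, 1 fits only at r5c2 ⇒ r5c2=1.
Step 4. [r3c1∈{6}] nothing but 6 survives at r3c1 ⇒ r3c1=6.
Step 5. [r2c5∈{3,5}] r2c5 is the only open cell in col 5 admitting 3 ⇒ r2c5=3.
Step 6. [r5c6∈{3,5}] across row 5, 3 lands solely at r5c6, so r5c6=3.
Step 7. [r2c2∈{6}] r2c2's peers cover all but 6. So r2c2=6.
Step 8. [r4c1∈{1}] only 1 remains possible at r4c1, so r4c1=1.
Step 9. [r6c5∈{4}] r6c5 is down to just 4 ⇒ r6c5=4.
Step 10. [r4c3∈{2}] only 2 remains possible at r4c3. So r4c3=2.
Step 11. [r2c6∈{5}] nothing but 5 survives at r2c6 ⇒ r2c6=5.
Step 12. [r3c2∈{3}] nothing but 3 survives at r3c2. So r3c2=3.
Step 13. [r5c4∈{5}] r5c4 has the single candidate 5, so r5c4=5.
Step 14. [r5c3∈{6}] r5c3's peers cover all but 6. So r5c3=6.
Step 15. [r1c3∈{5}] r1c3 is down to just 5 ⇒ r1c3=5.
Step 16. [r3c5∈{5}] r3c5's peers cover all but 5. So r3c5=5.
Step 17. [r5c1∈{4}] r5c1 has the single candidate 4, so r5c1=4.

Answer: 3 4 5 2 1 6 / 2 6 1 4 3 5 / 6 3 4 1 5 2 / 1 5 2 3 6 4 / 4 1 6 5 2 3 / 5 2 3 6 4 1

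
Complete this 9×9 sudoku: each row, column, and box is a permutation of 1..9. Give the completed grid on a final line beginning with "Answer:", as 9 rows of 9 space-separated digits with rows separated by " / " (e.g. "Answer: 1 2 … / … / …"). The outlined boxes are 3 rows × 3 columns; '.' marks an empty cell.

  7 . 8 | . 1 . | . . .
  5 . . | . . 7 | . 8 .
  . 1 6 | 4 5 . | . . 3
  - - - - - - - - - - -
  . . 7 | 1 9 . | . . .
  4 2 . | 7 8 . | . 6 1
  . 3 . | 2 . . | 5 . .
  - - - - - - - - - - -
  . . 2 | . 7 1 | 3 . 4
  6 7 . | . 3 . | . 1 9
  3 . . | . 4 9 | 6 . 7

Step 1. [r5c7∈{9}] only 9 remains possible at r5c7 ⇒ r5c7=9.
Step 2. [r2c5∈{2,6}] 2 has one home in col 5: r2c5. So r2c5=2.
Step 3. [r9c8∈{2,5}] 2 has one home in row 9: r9c8, so r9c8=2.
Step 4. [r4c1∈{8}] nothing but 8 survives at r4c1 ⇒ r4c1=8.
Step 5. [r7c4∈{5,6,8}] in row 7, 6 fits only at r7c4. So r7c4=6.
Step 6. [r5c3∈{5}] nothing but 5 survives at r5c3. So r5c3=5.
Step 7. [r4c6∈{3,4,5,6}] across row 4, 5 lands solely at r4c6, so r4c6=5.
Step 8. [r1c6∈{3,6}] across box 2, 6 lands solely at r1c6 ⇒ r1c6=6.
Step 9. [r7c2∈{5,8,9}] across row 7, 8 lands solely at r7c2 ⇒ r7c2=8.
Step 10. [r9c4∈{5,8}] across row 9, 8 lands solely at r9c4, so r9c4=8.
Step 11. [r2c3∈{3,4,9}] across col 3, 3 lands solely at r2c3. So r2c3=3.
Step 12. [r6c8∈{4,7}] row 6 places 7 nowhere but r6c8 ⇒ r6c8=7.
Step 13. [r2c4∈{9}] nothing but 9 survives at r2c4. So r2c4=9.
Step 14. [r1c2∈{4,9}] 9 has one home in col 2: r1c2. So r1c2=9.
Step 15. [r1c9∈{2,5}] 5 has one home in col 9: r1c9, so r1c9=5.
Step 16. [r1c8∈{4}] only 4 remains possible at r1c8, so r1c8=4.
Step 17. [r6c3∈{1,9}] 9 has one home in col 3: r6c3 ⇒ r6c3=9.
Step 18. [r1c7∈{2}] nothing but 2 survives at r1c7, so r1c7=2.
Step 19. [r8c7∈{8}] r8c7 is down to just 8, so r8c7=8.
Step 20. [r8c6∈{2}] r8c6 has the single candidate 2. So r8c6=2.
Step 21. [r8c4∈{5}] r8c4 has the single candidate 5, so r8c4=5.
Step 22. [r2c2∈{4}] nothing but 4 survives at r2c2 ⇒ r2c2=4.
Step 23. [r6c5∈{6}] nothing but 6 survives at r6c5. So r6c5=6.
Step 24. [r3c6∈{8}] r3c6 has the single candidate 8 ⇒ r3c6=8.
Step 25. [r4c9∈{2}] only 2 remains possible at r4c9, so r4c9=2.
Step 26. [r5c6∈{3}] r5c6 is down to just 3. So r5c6=3.
Step 27. [r2c9∈{6}] nothing but 6 survives at r2c9. So r2c9=6.
Step 28. [r6c1∈{1}] r6c1 is down to just 1. So r6c1=1.
Step 29. [r9c2∈{5}] r9c2 is down to just 5. So r9c2=5.
Step 30. [r4c7∈{4}] r4c7 is down to just 4, so r4c7=4.
Step 31. [r3c7∈{7}] r3c7 has the single candidate 7 ⇒ r3c7=7.
Step 32. [r3c8∈{9}] only 9 remains possible at r3c8. So r3c8=9.
Step 33. [r7c1∈{9}] r7c1 has the single candidate 9 ⇒ r7c1=9.
Step 34. [r4c2∈{6}] r4c2's peers cover all but 6. So r4c2=6.
Step 35. [r2c7∈{1}] r2c7 is down to just 1, so r2c7=1.
Step 36. [r3c1∈{2}] nothing but 2 survives at r3c1. So r3c1=2.
Step 37. [r7c8∈{5}] r7c8's peers cover all but 5, so r7c8=5.
Step 38. [r8c3∈{4}] r8c3's peers cover all but 4 ⇒ r8c3=4.
Step 39. [r4c8∈{3}] r4c8 is down to just 3. So r4c8=3.
Step 40. [r6c9∈{8}] r6c9 has the single candidate 8, so r6c9=8.
Step 41. [r9c3∈{1}] nothing but 1 survives at r9c3, so r9c3=1.
Step 42. [r6c6∈{4}] r6c6 is down to just 4 ⇒ r6c6=4.
Step 43. [r1c4∈{3}] only 3 remains possible at r1c4. So r1c4=3.

Answer: 7 9 8 3 1 6 2 4 5 / 5 4 3 9 2 7 1 8 6 / 2 1 6 4 5 8 7 9 3 / 8 6 7 1 9 5 4 3 2 / 4 2 5 7 8 3 9 6 1 / 1 3 9 2 6 4 5 7 8 / 9 8 2 6 7 1 3 5 4 / 6 7 4 5 3 2 8 1 9 / 3 5 1 8 4 9 6 2 7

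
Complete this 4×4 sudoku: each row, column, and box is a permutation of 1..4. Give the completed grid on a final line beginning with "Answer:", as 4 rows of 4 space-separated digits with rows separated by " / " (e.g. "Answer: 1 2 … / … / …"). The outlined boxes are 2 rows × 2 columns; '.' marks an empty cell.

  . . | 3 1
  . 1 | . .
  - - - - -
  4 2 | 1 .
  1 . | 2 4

Step 1. [r1c1∈{2}] r1c1 is down to just 2 ⇒ r1c1=2.
Step 2. [r4c2∈{3}] r4c2's peers cover all but 3. So r4c2=3.
Step 3. [r2c1∈{3}] r2c1 is down to just 3, so r2c1=3.
Step 4. [r1c2∈{4}] r1c2 has the single candidate 4 ⇒ r1c2=4.
Step 5. [r3c4∈{3}] r3c4's peers cover all but 3, so r3c4=3.
Step 6. [r2c3∈{4}] only 4 remains possible at r2c3, so r2c3=4.
Step 7. [r2c4∈{2}] r2c4 is down to just 2 ⇒ r2c4=2.

Answer: 2 4 3 1 / 3 1 4 2 / 4 2 1 3 / 1 3 2 4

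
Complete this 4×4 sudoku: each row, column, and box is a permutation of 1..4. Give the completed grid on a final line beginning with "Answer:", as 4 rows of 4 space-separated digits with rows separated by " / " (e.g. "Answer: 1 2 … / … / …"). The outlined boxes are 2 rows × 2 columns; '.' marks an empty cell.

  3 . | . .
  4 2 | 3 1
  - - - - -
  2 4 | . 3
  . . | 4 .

Step 1. [r4c4∈{2}] r4c4 has the single candidate 2. So r4c4=2.
Step 2. [r4c1∈{1}] only 1 remains possible at r4c1. So r4c1=1.
Step 3. [r4c2∈{3}] r4c2 is down to just 3 ⇒ r4c2=3.
Step 4. [r1c3∈{2}] r1c3's peers cover all but 2 ⇒ r1c3=2.
Step 5. [r1c4∈{4}] r1c4 is down to just 4. So r1c4=4.
Step 6. [r1c2∈{1}] r1c2's peers cover all but 1 ⇒ r1c2=1.
Step 7. [r3c3∈{1}] r3c3's peers cover all but 1 ⇒ r3c3=1.

Answer: 3 1 2 4 / 4 2 3 1 / 2 4 1 3 / 1 3 4 2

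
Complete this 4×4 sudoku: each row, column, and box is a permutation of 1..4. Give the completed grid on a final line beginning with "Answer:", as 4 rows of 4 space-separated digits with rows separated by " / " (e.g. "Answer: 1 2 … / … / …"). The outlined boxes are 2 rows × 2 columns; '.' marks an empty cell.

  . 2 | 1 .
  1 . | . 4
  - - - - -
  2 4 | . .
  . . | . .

Step 1. [r1c4∈{3}] nothing but 3 survives at r1c4. So r1c4=3.
Step 2. [r4c1∈{3}] r4c1's peers cover all but 3, so r4c1=3.
Step 3. [r4c4∈{1,2}] r4c4 is the only open cell in col 4 admitting 2 ⇒ r4c4=2.
Step 4. [r1c1∈{4}] nothing but 4 survives at r1c1 ⇒ r1c1=4.
Step 5. [r4c3∈{4}] only 4 remains possible at r4c3. So r4c3=4.
Step 6. [r4c2∈{1}] only 1 remains possible at r4c2 ⇒ r4c2=1.
Step 7. [r3c4∈{1}] r3c4 has the single candidate 1. So r3c4=1.
Step 8. [r2c3∈{2}] r2c3 has the single candidate 2, so r2c3=2.
Step 9. [r2c2∈{3}] r2c2 is down to just 3 ⇒ r2c2=3.
Step 10. [r3c3∈{3}] r3c3's peers cover all but 3, so r3c3=3.

Answer: 4 2 1 3 / 1 3 2 4 / 2 4 3 1 / 3 1 4 2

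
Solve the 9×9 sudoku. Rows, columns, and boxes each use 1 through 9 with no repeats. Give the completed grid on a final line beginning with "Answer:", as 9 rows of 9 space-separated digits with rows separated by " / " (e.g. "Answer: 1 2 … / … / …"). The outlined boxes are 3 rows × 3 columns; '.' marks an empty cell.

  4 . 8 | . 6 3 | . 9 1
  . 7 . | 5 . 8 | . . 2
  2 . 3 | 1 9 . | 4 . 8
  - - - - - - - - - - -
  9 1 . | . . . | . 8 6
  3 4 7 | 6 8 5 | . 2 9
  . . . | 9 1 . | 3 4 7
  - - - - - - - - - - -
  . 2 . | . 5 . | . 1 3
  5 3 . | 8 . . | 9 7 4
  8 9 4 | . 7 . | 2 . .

Step 1. [r7c3∈{6}] r7c3's peers cover all but 6. So r7c3=6.
Step 2. [r6c6∈{2}] nothing but 2 survives at r6c6. So r6c6=2.
Step 3. [r9c8∈{5,6}] across box 9, 6 lands solely at r9c8 ⇒ r9c8=6.
Step 4. [r1c2∈{5}] only 5 remains possible at r1c2, so r1c2=5.
Step 5. [r4c5∈{3,4}] 3 has one home in col 5: r4c5. So r4c5=3.
Step 6. [r3c2∈{6}] only 6 remains possible at r3c2. So r3c2=6.
Step 7. [r3c6∈{7}] r3c6 has the single candidate 7. So r3c6=7.
Step 8. [r7c4∈{4}] r7c4 has the single candidate 4 ⇒ r7c4=4.
Step 9. [r8c3∈{1}] r8c3 is down to just 1, so r8c3=1.
Step 10. [r6c3∈{5}] nothing but 5 survives at r6c3, so r6c3=5.
Step 11. [r7c6∈{9}] r7c6's peers cover all but 9, so r7c6=9.
Step 12. [r3c8∈{5}] r3c8 is down to just 5 ⇒ r3c8=5.
Step 13. [r7c7∈{8}] nothing but 8 survives at r7c7. So r7c7=8.
Step 14. [r7c1∈{7}] r7c1 is down to just 7, so r7c1=7.
Step 15. [r2c5∈{4}] r2c5 has the single candidate 4 ⇒ r2c5=4.
Step 16. [r2c8∈{3}] r2c8's peers cover all but 3. So r2c8=3.
Step 17. [r2c7∈{6}] r2c7 has the single candidate 6, so r2c7=6.
Step 18. [r9c4∈{3}] nothing but 3 survives at r9c4, so r9c4=3.
Step 19. [r9c9∈{5}] nothing but 5 survives at r9c9. So r9c9=5.
Step 20. [r4c4∈{7}] r4c4's peers cover all but 7. So r4c4=7.
Step 21. [r2c1∈{1}] nothing but 1 survives at r2c1, so r2c1=1.
Step 22. [r1c7∈{7}] r1c7's peers cover all but 7 ⇒ r1c7=7.
Step 23. [r4c7∈{5}] only 5 remains possible at r4c7 ⇒ r4c7=5.
Step 24. [r8c5∈{2}] r8c5 is down to just 2 ⇒ r8c5=2.
Step 25. [r8c6∈{6}] r8c6 is down to just 6. So r8c6=6.
Step 26. [r6c1∈{6}] r6c1 is down to just 6. So r6c1=6.
Step 27. [r5c7∈{1}] only 1 remains possible at r5c7 ⇒ r5c7=1.
Step 28. [r4c6∈{4}] r4c6 has the single candidate 4 ⇒ r4c6=4.
Step 29. [r1c4∈{2}] only 2 remains possible at r1c4. So r1c4=2.
Step 30. [r2c3∈{9}] nothing but 9 survives at r2c3 ⇒ r2c3=9.
Step 31. [r4c3∈{2}] r4c3 has the single candidate 2 ⇒ r4c3=2.
Step 32. [r6c2∈{8}] r6c2's peers cover all but 8, so r6c2=8.
Step 33. [r9c6∈{1}] nothing but 1 survives at r9c6, so r9c6=1.

Answer: 4 5 8 2 6 3 7 9 1 / 1 7 9 5 4 8 6 3 2 / 2 6 3 1 9 7 4 5 8 / 9 1 2 7 3 4 5 8 6 / 3 4 7 6 8 5 1 2 9 / 6 8 5 9 1 2 3 4 7 / 7 2 6 4 5 9 8 1 3 / 5 3 1 8 2 6 9 7 4 / 8 9 4 3 7 1 2 6 5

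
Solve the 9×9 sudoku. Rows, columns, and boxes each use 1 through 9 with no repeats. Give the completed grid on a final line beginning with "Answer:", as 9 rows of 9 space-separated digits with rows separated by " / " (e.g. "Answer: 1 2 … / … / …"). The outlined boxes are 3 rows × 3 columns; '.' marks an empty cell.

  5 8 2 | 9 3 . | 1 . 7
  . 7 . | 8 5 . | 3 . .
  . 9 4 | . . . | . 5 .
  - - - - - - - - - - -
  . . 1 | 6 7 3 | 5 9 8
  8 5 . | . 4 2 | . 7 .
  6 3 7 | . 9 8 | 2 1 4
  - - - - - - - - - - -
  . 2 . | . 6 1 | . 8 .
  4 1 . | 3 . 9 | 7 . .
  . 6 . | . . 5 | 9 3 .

Step 1. [r9c4∈{2,4,7}] in row 9, 4 fits only at r9c4 ⇒ r9c4=4.
Step 2. [r3c4∈{1,2,7}] col 4 places 2 nowhere but r3c4. So r3c4=2.
Step 3. [r3c9∈{6}] only 6 remains possible at r3c9, so r3c9=6.
Step 4. [r7c3∈{3,5,9}] across col 3, 3 lands solely at r7c3. So r7c3=3.
Step 5. [r8c3∈{5,8}] in col 3, 5 fits only at r8c3, so r8c3=5.
Step 6. [r8c9∈{2}] only 2 remains possible at r8c9, so r8c9=2.
Step 7. [r1c8∈{4}] nothing but 4 survives at r1c8, so r1c8=4.
Step 8. [r7c1∈{7,9}] r7c1 is the only open cell in row 7 admitting 9. So r7c1=9.
Step 9. [r2c3∈{6}] nothing but 6 survives at r2c3, so r2c3=6.
Step 10. [r3c1∈{1,3}] row 3 places 3 nowhere but r3c1, so r3c1=3.
Step 11. [r8c5∈{8}] r8c5 has the single candidate 8 ⇒ r8c5=8.
Step 12. [r4c2∈{4}] only 4 remains possible at r4c2. So r4c2=4.
Step 13. [r3c6∈{7}] r3c6 is down to just 7, so r3c6=7.
Step 14. [r5c4∈{1}] only 1 remains possible at r5c4. So r5c4=1.
Step 15. [r5c9∈{3}] r5c9 has the single candidate 3. So r5c9=3.
Step 16. [r2c8∈{2}] only 2 remains possible at r2c8 ⇒ r2c8=2.
Step 17. [r7c9∈{5}] r7c9's peers cover all but 5 ⇒ r7c9=5.
Step 18. [r5c7∈{6}] nothing but 6 survives at r5c7, so r5c7=6.
Step 19. [r7c4∈{7}] r7c4 is down to just 7. So r7c4=7.
Step 20. [r5c3∈{9}] r5c3's peers cover all but 9 ⇒ r5c3=9.
Step 21. [r9c1∈{7}] r9c1 is down to just 7. So r9c1=7.
Step 22. [r7c7∈{4}] r7c7's peers cover all but 4, so r7c7=4.
Step 23. [r3c5∈{1}] r3c5's peers cover all but 1. So r3c5=1.
Step 24. [r2c6∈{4}] only 4 remains possible at r2c6 ⇒ r2c6=4.
Step 25. [r9c9∈{1}] nothing but 1 survives at r9c9 ⇒ r9c9=1.
Step 26. [r2c9∈{9}] r2c9 has the single candidate 9, so r2c9=9.
Step 27. [r2c1∈{1}] r2c1 has the single candidate 1, so r2c1=1.
Step 28. [r4c1∈{2}] r4c1 has the single candidate 2, so r4c1=2.
Step 29. [r6c4∈{5}] r6c4 is down to just 5. So r6c4=5.
Step 30. [r9c5∈{2}] nothing but 2 survives at r9c5, so r9c5=2.
Step 31. [r8c8∈{6}] r8c8's peers cover all but 6. So r8c8=6.
Step 32. [r9c3∈{8}] r9c3 is down to just 8. So r9c3=8.
Step 33. [r1c6∈{6}] nothing but 6 survives at r1c6 ⇒ r1c6=6.
Step 34. [r3c7∈{8}] r3c7 has the single candidate 8 ⇒ r3c7=8.

Answer: 5 8 2 9 3 6 1 4 7 / 1 7 6 8 5 4 3 2 9 / 3 9 4 2 1 7 8 5 6 / 2 4 1 6 7 3 5 9 8 / 8 5 9 1 4 2 6 7 3 / 6 3 7 5 9 8 2 1 4 / 9 2 3 7 6 1 4 8 5 / 4 1 5 3 8 9 7 6 2 / 7 6 8 4 2 5 9 3 1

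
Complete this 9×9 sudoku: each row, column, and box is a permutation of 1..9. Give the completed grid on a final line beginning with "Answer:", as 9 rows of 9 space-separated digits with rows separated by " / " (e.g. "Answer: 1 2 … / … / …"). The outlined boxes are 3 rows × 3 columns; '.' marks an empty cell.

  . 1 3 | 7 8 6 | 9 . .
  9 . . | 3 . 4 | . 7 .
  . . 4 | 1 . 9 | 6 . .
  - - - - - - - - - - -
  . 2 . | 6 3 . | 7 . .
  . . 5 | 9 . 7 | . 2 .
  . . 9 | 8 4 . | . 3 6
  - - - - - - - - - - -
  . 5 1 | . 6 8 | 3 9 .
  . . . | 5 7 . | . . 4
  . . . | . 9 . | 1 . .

Step 1. [r4c3∈{8}] r4c3 has the single candidate 8. So r4c3=8.
Step 2. [r9c3∈{2,6,7}] 7 has one home in col 3: r9c3 ⇒ r9c3=7.
Step 3. [r4c8∈{1,4,5}] r4c8 is the only open cell in col 8 admitting 1. So r4c8=1.
Step 4. [r6c6∈{1,2,5}] r6c6 is the only open cell in row 6 admitting 2. So r6c6=2.
Step 5. [r5c9∈{8}] nothing but 8 survives at r5c9 ⇒ r5c9=8.
Step 6. [r4c1∈{4}] r4c1's peers cover all but 4 ⇒ r4c1=4.
Step 7. [r7c1∈{2}] r7c1 is down to just 2, so r7c1=2.
Step 8. [r8c3∈{6}] r8c3 is down to just 6. So r8c3=6.
Step 9. [r1c9∈{2,5}] 2 has one home in row 1: r1c9, so r1c9=2.
Step 10. [r8c8∈{8}] r8c8 is down to just 8. So r8c8=8.
Step 11. [r3c8∈{5}] only 5 remains possible at r3c8 ⇒ r3c8=5.
Step 12. [r8c1∈{3}] r8c1 has the single candidate 3. So r8c1=3.
Step 13. [r5c1∈{1,6}] 6 has one home in col 1: r5c1 ⇒ r5c1=6.
Step 14. [r6c2∈{7}] r6c2's peers cover all but 7. So r6c2=7.
Step 15. [r3c2∈{8}] r3c2 is down to just 8 ⇒ r3c2=8.
Step 16. [r7c4∈{4}] r7c4's peers cover all but 4 ⇒ r7c4=4.
Step 17. [r2c5∈{2,5}] r2c5 is the only open cell in row 2 admitting 5 ⇒ r2c5=5.
Step 18. [r9c9∈{5}] r9c9's peers cover all but 5. So r9c9=5.
Step 19. [r6c1∈{1}] r6c1 has the single candidate 1 ⇒ r6c1=1.
Step 20. [r5c5∈{1}] r5c5 is down to just 1 ⇒ r5c5=1.
Step 21. [r2c2∈{6}] r2c2's peers cover all but 6 ⇒ r2c2=6.
Step 22. [r1c1∈{5}] r1c1 is down to just 5. So r1c1=5.
Step 23. [r9c6∈{3}] nothing but 3 survives at r9c6, so r9c6=3.
Step 24. [r9c1∈{8}] r9c1 is down to just 8 ⇒ r9c1=8.
Step 25. [r3c1∈{7}] r3c1 has the single candidate 7. So r3c1=7.
Step 26. [r2c9∈{1}] only 1 remains possible at r2c9. So r2c9=1.
Step 27. [r4c9∈{9}] nothing but 9 survives at r4c9. So r4c9=9.
Step 28. [r9c8∈{6}] r9c8 is down to just 6 ⇒ r9c8=6.
Step 29. [r1c8∈{4}] only 4 remains possible at r1c8 ⇒ r1c8=4.
Step 30. [r5c7∈{4}] r5c7 has the single candidate 4, so r5c7=4.
Step 31. [r9c2∈{4}] r9c2 is down to just 4 ⇒ r9c2=4.
Step 32. [r9c4∈{2}] r9c4 has the single candidate 2 ⇒ r9c4=2.
Step 33. [r3c5∈{2}] r3c5 has the single candidate 2 ⇒ r3c5=2.
Step 34. [r3c9∈{3}] only 3 remains possible at r3c9, so r3c9=3.
Step 35. [r4c6∈{5}] r4c6's peers cover all but 5, so r4c6=5.
Step 36. [r2c3∈{2}] r2c3 is down to just 2 ⇒ r2c3=2.
Step 37. [r8c7∈{2}] r8c7 is down to just 2 ⇒ r8c7=2.
Step 38. [r5c2∈{3}] r5c2 is down to just 3. So r5c2=3.
Step 39. [r7c9∈{7}] r7c9 has the single candidate 7. So r7c9=7.
Step 40. [r8c6∈{1}] only 1 remains possible at r8c6, so r8c6=1.
Step 41. [r2c7∈{8}] only 8 remains possible at r2c7 ⇒ r2c7=8.
Step 42. [r6c7∈{5}] r6c7 is down to just 5. So r6c7=5.
Step 43. [r8c2∈{9}] r8c2's peers cover all but 9, so r8c2=9.

Answer: 5 1 3 7 8 6 9 4 2 / 9 6 2 3 5 4 8 7 1 / 7 8 4 1 2 9 6 5 3 / 4 2 8 6 3 5 7 1 9 / 6 3 5 9 1 7 4 2 8 / 1 7 9 8 4 2 5 3 6 / 2 5 1 4 6 8 3 9 7 / 3 9 6 5 7 1 2 8 4 / 8 4 7 2 9 3 1 6 5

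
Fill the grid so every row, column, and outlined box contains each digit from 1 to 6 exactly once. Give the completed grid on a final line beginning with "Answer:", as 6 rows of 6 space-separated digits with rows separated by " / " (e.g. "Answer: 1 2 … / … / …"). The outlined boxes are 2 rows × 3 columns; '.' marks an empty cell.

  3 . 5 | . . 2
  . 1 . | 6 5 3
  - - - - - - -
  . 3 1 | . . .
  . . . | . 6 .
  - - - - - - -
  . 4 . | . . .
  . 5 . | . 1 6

Step 1. [r6c1∈{2}] nothing but 2 survives at r6c1. So r6c1=2.
Step 2. [r4c4∈{1,2,3,4,5}] across row 4, 3 lands solely at r4c4 ⇒ r4c4=3.
Step 3. [r2c1∈{4}] r2c1's peers cover all but 4, so r2c1=4.
Step 4. [r5c6∈{5}] only 5 remains possible at r5c6 ⇒ r5c6=5.
Step 5. [r3c6∈{4}] r3c6's peers cover all but 4, so r3c6=4.
Step 6. [r3c4∈{2,5}] 5 has one home in col 4: r3c4 ⇒ r3c4=5.
Step 7. [r5c5∈{2,3}] 3 has one home in col 5: r5c5. So r5c5=3.
Step 8. [r5c1∈{1,6}] across row 5, 1 lands solely at r5c1. So r5c1=1.
Step 9. [r4c2∈{2}] r4c2 is down to just 2, so r4c2=2.
Step 10. [r1c4∈{1,4}] r1c4 is the only open cell in row 1 admitting 1, so r1c4=1.
Step 11. [r2c3∈{2}] r2c3 is down to just 2, so r2c3=2.
Step 12. [r4c6∈{1}] r4c6 has the single candidate 1, so r4c6=1.
Step 13. [r5c3∈{6}] r5c3's peers cover all but 6 ⇒ r5c3=6.
Step 14. [r6c4∈{4}] r6c4 is down to just 4. So r6c4=4.
Step 15. [r5c4∈{2}] r5c4 is down to just 2, so r5c4=2.
Step 16. [r1c5∈{4}] nothing but 4 survives at r1c5. So r1c5=4.
Step 17. [r6c3∈{3}] r6c3 has the single candidate 3. So r6c3=3.
Step 18. [r4c3∈{4}] r4c3's peers cover all but 4 ⇒ r4c3=4.
Step 19. [r4c1∈{5}] r4c1's peers cover all but 5, so r4c1=5.
Step 20. [r1c2∈{6}] r1c2 is down to just 6. So r1c2=6.
Step 21. [r3c1∈{6}] nothing but 6 survives at r3c1 ⇒ r3c1=6.
Step 22. [r3c5∈{2}] r3c5's peers cover all but 2, so r3c5=2.

Answer: 3 6 5 1 4 2 / 4 1 2 6 5 3 / 6 3 1 5 2 4 / 5 2 4 3 6 1 / 1 4 6 2 3 5 / 2 5 3 4 1 6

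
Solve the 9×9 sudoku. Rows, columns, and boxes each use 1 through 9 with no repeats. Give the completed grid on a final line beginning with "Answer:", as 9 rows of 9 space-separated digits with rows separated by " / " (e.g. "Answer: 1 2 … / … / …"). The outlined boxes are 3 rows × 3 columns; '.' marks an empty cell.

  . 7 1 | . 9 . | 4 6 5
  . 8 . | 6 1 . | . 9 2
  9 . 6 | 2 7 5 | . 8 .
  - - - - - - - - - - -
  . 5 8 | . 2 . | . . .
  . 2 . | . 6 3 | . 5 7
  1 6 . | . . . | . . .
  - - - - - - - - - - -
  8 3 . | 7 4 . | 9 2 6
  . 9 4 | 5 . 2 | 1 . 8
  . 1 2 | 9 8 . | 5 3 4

Step 1. [r6c3∈{3,7,9}] in col 3, 7 fits only at r6c3. So r6c3=7.
Step 2. [r4c1∈{3,4}] in box 4, 3 fits only at r4c1 ⇒ r4c1=3.
Step 3. [r4c8∈{1,4}] r4c8 is the only open cell in col 8 admitting 1, so r4c8=1.
Step 4. [r4c4∈{4}] nothing but 4 survives at r4c4 ⇒ r4c4=4.
Step 5. [r6c4∈{8}] r6c4 has the single candidate 8 ⇒ r6c4=8.
Step 6. [r3c7∈{3}] only 3 remains possible at r3c7, so r3c7=3.
Step 7. [r4c9∈{9}] r4c9's peers cover all but 9. So r4c9=9.
Step 8. [r8c1∈{6,7}] across row 8, 6 lands solely at r8c1, so r8c1=6.
Step 9. [r2c1∈{4,5}] 5 has one home in col 1: r2c1, so r2c1=5.
Step 10. [r1c1∈{2}] only 2 remains possible at r1c1. So r1c1=2.
Step 11. [r5c3∈{9}] r5c3 has the single candidate 9. So r5c3=9.
Step 12. [r9c1∈{7}] only 7 remains possible at r9c1. So r9c1=7.
Step 13. [r3c9∈{1}] r3c9 has the single candidate 1. So r3c9=1.
Step 14. [r8c5∈{3}] r8c5 has the single candidate 3 ⇒ r8c5=3.
Step 15. [r1c4∈{3}] nothing but 3 survives at r1c4, so r1c4=3.
Step 16. [r6c9∈{3}] r6c9 is down to just 3 ⇒ r6c9=3.
Step 17. [r2c7∈{7}] nothing but 7 survives at r2c7 ⇒ r2c7=7.
Step 18. [r2c3∈{3}] nothing but 3 survives at r2c3, so r2c3=3.
Step 19. [r7c6∈{1}] r7c6 is down to just 1, so r7c6=1.
Step 20. [r5c7∈{8}] only 8 remains possible at r5c7 ⇒ r5c7=8.
Step 21. [r5c4∈{1}] r5c4 has the single candidate 1. So r5c4=1.
Step 22. [r6c5∈{5}] only 5 remains possible at r6c5 ⇒ r6c5=5.
Step 23. [r4c6∈{7}] r4c6's peers cover all but 7. So r4c6=7.
Step 24. [r6c8∈{4}] r6c8 has the single candidate 4. So r6c8=4.
Step 25. [r4c7∈{6}] only 6 remains possible at r4c7, so r4c7=6.
Step 26. [r7c3∈{5}] only 5 remains possible at r7c3. So r7c3=5.
Step 27. [r6c6∈{9}] only 9 remains possible at r6c6, so r6c6=9.
Step 28. [r5c1∈{4}] r5c1 is down to just 4. So r5c1=4.
Step 29. [r3c2∈{4}] r3c2 has the single candidate 4 ⇒ r3c2=4.
Step 30. [r6c7∈{2}] r6c7 has the single candidate 2 ⇒ r6c7=2.
Step 31. [r1c6∈{8}] r1c6's peers cover all but 8 ⇒ r1c6=8.
Step 32. [r2c6∈{4}] r2c6's peers cover all but 4, so r2c6=4.
Step 33. [r8c8∈{7}] only 7 remains possible at r8c8, so r8c8=7.
Step 34. [r9c6∈{6}] r9c6 is down to just 6. So r9c6=6.

Answer: 2 7 1 3 9 8 4 6 5 / 5 8 3 6 1 4 7 9 2 / 9 4 6 2 7 5 3 8 1 / 3 5 8 4 2 7 6 1 9 / 4 2 9 1 6 3 8 5 7 / 1 6 7 8 5 9 2 4 3 / 8 3 5 7 4 1 9 2 6 / 6 9 4 5 3 2 1 7 8 / 7 1 2 9 8 6 5 3 4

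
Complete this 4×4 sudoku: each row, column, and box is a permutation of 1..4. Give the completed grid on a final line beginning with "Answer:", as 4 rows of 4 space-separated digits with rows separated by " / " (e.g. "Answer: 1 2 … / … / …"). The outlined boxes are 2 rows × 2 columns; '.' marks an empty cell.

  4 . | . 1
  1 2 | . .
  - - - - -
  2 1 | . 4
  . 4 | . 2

Step 1. [r3c3∈{3}] only 3 remains possible at r3c3. So r3c3=3.
Step 2. [r4c1∈{3}] r4c1 has the single candidate 3. So r4c1=3.
Step 3. [r2c3∈{4}] r2c3 is down to just 4 ⇒ r2c3=4.
Step 4. [r1c2∈{3}] only 3 remains possible at r1c2. So r1c2=3.
Step 5. [r1c3∈{2}] r1c3's peers cover all but 2, so r1c3=2.
Step 6. [r4c3∈{1}] nothing but 1 survives at r4c3 ⇒ r4c3=1.
Step 7. [r2c4∈{3}] r2c4 has the single candidate 3, so r2c4=3.

Answer: 4 3 2 1 / 1 2 4 3 / 2 1 3 4 / 3 4 1 2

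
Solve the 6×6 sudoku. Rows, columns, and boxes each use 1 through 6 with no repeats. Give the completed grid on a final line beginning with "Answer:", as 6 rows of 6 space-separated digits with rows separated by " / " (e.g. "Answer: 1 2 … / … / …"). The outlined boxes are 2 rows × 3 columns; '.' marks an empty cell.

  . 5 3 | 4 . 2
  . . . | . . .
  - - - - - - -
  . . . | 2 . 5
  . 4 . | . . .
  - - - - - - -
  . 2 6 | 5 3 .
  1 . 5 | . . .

Step 1. [r1c5∈{1,6}] 1 has one home in row 1: r1c5. So r1c5=1.
Step 2. [r4c5∈{6}] r4c5 is down to just 6 ⇒ r4c5=6.
Step 3. [r2c3∈{1,2,4}] across col 3, 4 lands solely at r2c3, so r2c3=4.
Step 4. [r4c4∈{1,3}] col 4 places 1 nowhere but r4c4, so r4c4=1.
Step 5. [r1c1∈{6}] r1c1's peers cover all but 6 ⇒ r1c1=6.
Step 6. [r4c1∈{2,3,5}] r4c1 is the only open cell in row 4 admitting 5. So r4c1=5.
Step 7. [r2c4∈{3,6}] col 4 places 3 nowhere but r2c4 ⇒ r2c4=3.
Step 8. [r3c2∈{1,3,6}] r3c2 is the only open cell in row 3 admitting 6. So r3c2=6.
Step 9. [r5c6∈{1,4}] along row 6, every 4-candidate lies inside box 6, so r5c6≠4.
Step 10. [r6c6∈{4,6}] r6c6 is the only open cell in col 6 admitting 4 ⇒ r6c6=4.
Step 11. [r3c3∈{1}] r3c3 has the single candidate 1. So r3c3=1.
Step 12. [r3c5∈{4}] r3c5 is down to just 4. So r3c5=4.
Step 13. [r6c5∈{2}] r6c5's peers cover all but 2. So r6c5=2.
Step 14. [r4c6∈{3}] r4c6 is down to just 3. So r4c6=3.
Step 15. [r2c5∈{5}] r2c5 has the single candidate 5, so r2c5=5.
Step 16. [r4c3∈{2}] r4c3 has the single candidate 2, so r4c3=2.
Step 17. [r2c6∈{6}] r2c6's peers cover all but 6. So r2c6=6.
Step 18. [r5c6∈{1}] nothing but 1 survives at r5c6, so r5c6=1.
Step 19. [r6c4∈{6}] nothing but 6 survives at r6c4. So r6c4=6.
Step 20. [r6c2∈{3}] nothing but 3 survives at r6c2. So r6c2=3.
Step 21. [r3c1∈{3}] nothing but 3 survives at r3c1, so r3c1=3.
Step 22. [r2c2∈{1}] nothing but 1 survives at r2c2. So r2c2=1.
Step 23. [r5c1∈{4}] r5c1 is down to just 4, so r5c1=4.
Step 24. [r2c1∈{2}] r2c1 is down to just 2, so r2c1=2.

Answer: 6 5 3 4 1 2 / 2 1 4 3 5 6 / 3 6 1 2 4 5 / 5 4 2 1 6 3 / 4 2 6 5 3 1 / 1 3 5 6 2 4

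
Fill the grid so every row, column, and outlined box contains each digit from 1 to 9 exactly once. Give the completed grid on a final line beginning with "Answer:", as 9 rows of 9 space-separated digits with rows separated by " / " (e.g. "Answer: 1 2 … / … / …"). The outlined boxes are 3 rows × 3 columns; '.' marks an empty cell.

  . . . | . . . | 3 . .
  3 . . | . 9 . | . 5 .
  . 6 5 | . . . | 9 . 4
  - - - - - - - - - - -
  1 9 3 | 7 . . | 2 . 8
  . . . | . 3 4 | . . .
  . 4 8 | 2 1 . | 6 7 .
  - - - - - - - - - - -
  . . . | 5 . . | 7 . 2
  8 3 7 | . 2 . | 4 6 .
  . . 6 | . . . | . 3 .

Step 1. [r7c2∈{1}] r7c2's peers cover all but 1, so r7c2=1.
Step 2. [r5c4∈{6,8,9}] r5c4 is the only open cell in row 5 admitting 8. So r5c4=8.
Step 3. [r8c9∈{1,5,9}] 5 has one home in row 8: r8c9 ⇒ r8c9=5.
Step 4. [r6c6∈{5,9}] r6c6 is the only open cell in box 5 admitting 9. So r6c6=9.
Step 5. [r8c6∈{1}] r8c6 has the single candidate 1 ⇒ r8c6=1.
Step 6. [r5c3∈{2}] only 2 remains possible at r5c3 ⇒ r5c3=2.
Step 7. [r6c1∈{5}] r6c1 is down to just 5, so r6c1=5.
Step 8. [r5c2∈{7}] r5c2's peers cover all but 7 ⇒ r5c2=7.
Step 9. [r7c6∈{3,6,8}] in row 7, 3 fits only at r7c6, so r7c6=3.
Step 10. [r7c5∈{4,6,8}] row 7 places 6 nowhere but r7c5. So r7c5=6.
Step 11. [r7c8∈{8,9}] r7c8 is the only open cell in row 7 admitting 8 ⇒ r7c8=8.
Step 12. [r9c9∈{1,9}] in box 9, 9 fits only at r9c9, so r9c9=9.
Step 13. [r5c9∈{1}] r5c9's peers cover all but 1 ⇒ r5c9=1.
Step 14. [r9c4∈{4}] r9c4's peers cover all but 4 ⇒ r9c4=4.
Step 15. [r1c5∈{4,5,7,8}] in col 5, 4 fits only at r1c5 ⇒ r1c5=4.
Step 16. [r1c6∈{2,5,6,7,8}] across row 1, 5 lands solely at r1c6. So r1c6=5.
Step 17. [r2c7∈{1,8}] across col 7, 8 lands solely at r2c7. So r2c7=8.
Step 18. [r2c2∈{2}] only 2 remains possible at r2c2 ⇒ r2c2=2.
Step 19. [r3c6∈{2,7,8}] r3c6 is the only open cell in col 6 admitting 2, so r3c6=2.
Step 20. [r3c1∈{7}] r3c1 is down to just 7, so r3c1=7.
Step 21. [r2c6∈{6,7}] 7 has one home in box 2: r2c6 ⇒ r2c6=7.
Step 22. [r2c3∈{1,4}] in row 2, 4 fits only at r2c3 ⇒ r2c3=4.
Step 23. [r2c4∈{1,6}] r2c4 is the only open cell in row 2 admitting 1 ⇒ r2c4=1.
Step 24. [r7c3∈{9}] r7c3 is down to just 9, so r7c3=9.
Step 25. [r1c9∈{6,7}] across row 1, 7 lands solely at r1c9. So r1c9=7.
Step 26. [r1c3∈{1}] only 1 remains possible at r1c3. So r1c3=1.
Step 27. [r9c6∈{8}] r9c6 is down to just 8. So r9c6=8.
Step 28. [r6c9∈{3}] r6c9's peers cover all but 3. So r6c9=3.
Step 29. [r4c6∈{6}] r4c6's peers cover all but 6. So r4c6=6.
Step 30. [r5c7∈{5}] only 5 remains possible at r5c7. So r5c7=5.
Step 31. [r7c1∈{4}] r7c1 is down to just 4 ⇒ r7c1=4.
Step 32. [r3c5∈{8}] r3c5's peers cover all but 8, so r3c5=8.
Step 33. [r5c8∈{9}] nothing but 9 survives at r5c8 ⇒ r5c8=9.
Step 34. [r8c4∈{9}] r8c4 has the single candidate 9. So r8c4=9.
Step 35. [r9c1∈{2}] only 2 remains possible at r9c1. So r9c1=2.
Step 36. [r9c7∈{1}] only 1 remains possible at r9c7, so r9c7=1.
Step 37. [r9c2∈{5}] r9c2's peers cover all but 5, so r9c2=5.
Step 38. [r3c4∈{3}] r3c4 has the single candidate 3 ⇒ r3c4=3.
Step 39. [r1c2∈{8}] r1c2 has the single candidate 8, so r1c2=8.
Step 40. [r9c5∈{7}] only 7 remains possible at r9c5 ⇒ r9c5=7.
Step 41. [r2c9∈{6}] only 6 remains possible at r2c9. So r2c9=6.
Step 42. [r4c5∈{5}] nothing but 5 survives at r4c5 ⇒ r4c5=5.
Step 43. [r4c8∈{4}] r4c8 is down to just 4 ⇒ r4c8=4.
Step 44. [r5c1∈{6}] r5c1 is down to just 6 ⇒ r5c1=6.
Step 45. [r1c8∈{2}] r1c8 has the single candidate 2 ⇒ r1c8=2.
Step 46. [r1c4∈{6}] only 6 remains possible at r1c4 ⇒ r1c4=6.
Step 47. [r1c1∈{9}] nothing but 9 survives at r1c1, so r1c1=9.
Step 48. [r3c8∈{1}] nothing but 1 survives at r3c8 ⇒ r3c8=1.

Answer: 9 8 1 6 4 5 3 2 7 / 3 2 4 1 9 7 8 5 6 / 7 6 5 3 8 2 9 1 4 / 1 9 3 7 5 6 2 4 8 / 6 7 2 8 3 4 5 9 1 / 5 4 8 2 1 9 6 7 3 / 4 1 9 5 6 3 7 8 2 / 8 3 7 9 2 1 4 6 5 / 2 5 6 4 7 8 1 3 9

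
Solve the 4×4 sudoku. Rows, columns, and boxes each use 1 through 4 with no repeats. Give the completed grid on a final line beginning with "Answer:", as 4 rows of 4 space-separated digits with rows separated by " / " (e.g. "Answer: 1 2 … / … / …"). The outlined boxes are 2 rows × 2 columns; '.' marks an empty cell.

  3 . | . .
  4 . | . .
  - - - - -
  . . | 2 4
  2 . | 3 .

Step 1. [r2c3∈{1}] r2c3's peers cover all but 1, so r2c3=1.
Step 2. [r1c2∈{1,2}] across row 1, 1 lands solely at r1c2, so r1c2=1.
Step 3. [r2c4∈{2,3}] r2c4 is the only open cell in row 2 admitting 3, so r2c4=3.
Step 4. [r1c4∈{2}] only 2 remains possible at r1c4, so r1c4=2.
Step 5. [r4c2∈{4}] only 4 remains possible at r4c2 ⇒ r4c2=4.
Step 6. [r3c1∈{1}] only 1 remains possible at r3c1. So r3c1=1.
Step 7. [r4c4∈{1}] r4c4's peers cover all but 1 ⇒ r4c4=1.
Step 8. [r1c3∈{4}] r1c3's peers cover all but 4. So r1c3=4.
Step 9. [r2c2∈{2}] only 2 remains possible at r2c2. So r2c2=2.
Step 10. [r3c2∈{3}] only 3 remains possible at r3c2 ⇒ r3c2=3.

Answer: 3 1 4 2 / 4 2 1 3 / 1 3 2 4 / 2 4 3 1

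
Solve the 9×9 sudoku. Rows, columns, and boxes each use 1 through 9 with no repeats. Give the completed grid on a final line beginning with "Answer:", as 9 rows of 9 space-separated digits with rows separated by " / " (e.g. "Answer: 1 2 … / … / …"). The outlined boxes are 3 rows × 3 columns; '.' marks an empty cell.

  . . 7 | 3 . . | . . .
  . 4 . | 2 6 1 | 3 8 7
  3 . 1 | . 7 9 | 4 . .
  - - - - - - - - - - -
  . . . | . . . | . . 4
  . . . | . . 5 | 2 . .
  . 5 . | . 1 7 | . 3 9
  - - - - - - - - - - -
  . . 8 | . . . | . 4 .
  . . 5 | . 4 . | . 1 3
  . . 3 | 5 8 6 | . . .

Step 1. [r5c9∈{1,6,8}] r5c9 is the only open cell in col 9 admitting 8. So r5c9=8.
Step 2. [r6c7∈{6}] nothing but 6 survives at r6c7. So r6c7=6.
Step 3. [r7c9∈{2,5,6}] box 9 places 6 nowhere but r7c9, so r7c9=6.
Step 4. [r9c1∈{1,2,4,7,9}] r9c1 is the only open cell in row 9 admitting 4. So r9c1=4.
Step 5. [r9c2∈{1,2,7,9}] across row 9, 1 lands solely at r9c2 ⇒ r9c2=1.
Step 6. [r8c6∈{2}] only 2 remains possible at r8c6 ⇒ r8c6=2.
Step 7. [r2c3∈{9}] r2c3 has the single candidate 9. So r2c3=9.
Step 8. [r5c8∈{7}] r5c8 is down to just 7, so r5c8=7.
Step 9. [r4c5∈{2,3,9}] 2 has one home in col 5: r4c5, so r4c5=2.
Step 10. [r4c3∈{6}] r4c3's peers cover all but 6 ⇒ r4c3=6.
Step 11. [r3c4∈{8}] only 8 remains possible at r3c4, so r3c4=8.
Step 12. [r4c4∈{9}] nothing but 9 survives at r4c4, so r4c4=9.
Step 13. [r7c7∈{5,7,9}] 5 has one home in row 7: r7c7, so r7c7=5.
Step 14. [r6c1∈{2,8}] r6c1 is the only open cell in row 6 admitting 8 ⇒ r6c1=8.
Step 15. [r8c4∈{7}] r8c4 has the single candidate 7 ⇒ r8c4=7.
Step 16. [r7c5∈{3,9}] col 5 places 9 nowhere but r7c5 ⇒ r7c5=9.
Step 17. [r1c9∈{1,2,5}] 1 has one home in col 9: r1c9, so r1c9=1.
Step 18. [r1c7∈{9}] nothing but 9 survives at r1c7, so r1c7=9.
Step 19. [r3c9∈{2,5}] 5 has one home in col 9: r3c9 ⇒ r3c9=5.
Step 20. [r5c3∈{4}] nothing but 4 survives at r5c3, so r5c3=4.
Step 21. [r5c1∈{1,9}] across row 5, 1 lands solely at r5c1, so r5c1=1.
Step 22. [r1c2∈{2,6,8}] row 1 places 8 nowhere but r1c2 ⇒ r1c2=8.
Step 23. [r8c1∈{6,9}] in col 1, 9 fits only at r8c1. So r8c1=9.
Step 24. [r1c1∈{2,5,6}] col 1 places 6 nowhere but r1c1, so r1c1=6.
Step 25. [r1c8∈{2}] r1c8's peers cover all but 2, so r1c8=2.
Step 26. [r5c5∈{3}] r5c5 is down to just 3 ⇒ r5c5=3.
Step 27. [r7c1∈{2,7}] col 1 places 2 nowhere but r7c1, so r7c1=2.
Step 28. [r7c2∈{7}] nothing but 7 survives at r7c2, so r7c2=7.
Step 29. [r9c7∈{7}] nothing but 7 survives at r9c7. So r9c7=7.
Step 30. [r4c7∈{1}] nothing but 1 survives at r4c7 ⇒ r4c7=1.
Step 31. [r7c4∈{1}] only 1 remains possible at r7c4 ⇒ r7c4=1.
Step 32. [r8c7∈{8}] nothing but 8 survives at r8c7 ⇒ r8c7=8.
Step 33. [r4c1∈{7}] r4c1 is down to just 7. So r4c1=7.
Step 34. [r1c5∈{5}] r1c5 is down to just 5, so r1c5=5.
Step 35. [r8c2∈{6}] nothing but 6 survives at r8c2 ⇒ r8c2=6.
Step 36. [r6c4∈{4}] r6c4 has the single candidate 4. So r6c4=4.
Step 37. [r4c6∈{8}] nothing but 8 survives at r4c6 ⇒ r4c6=8.
Step 38. [r3c8∈{6}] r3c8 is down to just 6. So r3c8=6.
Step 39. [r5c4∈{6}] r5c4's peers cover all but 6 ⇒ r5c4=6.
Step 40. [r4c8∈{5}] r4c8 has the single candidate 5 ⇒ r4c8=5.
Step 41. [r6c3∈{2}] r6c3 has the single candidate 2. So r6c3=2.
Step 42. [r4c2∈{3}] r4c2 is down to just 3. So r4c2=3.
Step 43. [r2c1∈{5}] r2c1's peers cover all but 5, so r2c1=5.
Step 44. [r1c6∈{4}] nothing but 4 survives at r1c6 ⇒ r1c6=4.
Step 45. [r5c2∈{9}] r5c2 has the single candidate 9 ⇒ r5c2=9.
Step 46. [r9c9∈{2}] nothing but 2 survives at r9c9 ⇒ r9c9=2.
Step 47. [r9c8∈{9}] only 9 remains possible at r9c8 ⇒ r9c8=9.
Step 48. [r3c2∈{2}] r3c2's peers cover all but 2 ⇒ r3c2=2.
Step 49. [r7c6∈{3}] nothing but 3 survives at r7c6 ⇒ r7c6=3.

Answer: 6 8 7 3 5 4 9 2 1 / 5 4 9 2 6 1 3 8 7 / 3 2 1 8 7 9 4 6 5 / 7 3 6 9 2 8 1 5 4 / 1 9 4 6 3 5 2 7 8 / 8 5 2 4 1 7 6 3 9 / 2 7 8 1 9 3 5 4 6 / 9 6 5 7 4 2 8 1 3 / 4 1 3 5 8 6 7 9 2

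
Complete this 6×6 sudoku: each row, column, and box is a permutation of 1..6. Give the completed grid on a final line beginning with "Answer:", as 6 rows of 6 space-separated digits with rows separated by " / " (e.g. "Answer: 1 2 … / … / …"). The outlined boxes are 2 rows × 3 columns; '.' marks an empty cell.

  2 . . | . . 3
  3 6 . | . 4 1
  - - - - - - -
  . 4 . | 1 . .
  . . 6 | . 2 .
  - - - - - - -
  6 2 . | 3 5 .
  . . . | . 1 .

Step 1. [r3c1∈{5}] nothing but 5 survives at r3c1 ⇒ r3c1=5.
Step 2. [r1c3∈{1,4,5}] r1c3 is the only open cell in row 1 admitting 4. So r1c3=4.
Step 3. [r4c2∈{1,3}] in row 4, 3 fits only at r4c2 ⇒ r4c2=3.
Step 4. [r2c3∈{5}] nothing but 5 survives at r2c3, so r2c3=5.
Step 5. [r5c6∈{4}] r5c6 is down to just 4, so r5c6=4.
Step 6. [r1c5∈{6}] r1c5 is down to just 6, so r1c5=6.
Step 7. [r6c6∈{2,6}] 2 has one home in col 6: r6c6. So r6c6=2.
Step 8. [r4c4∈{4,5}] 4 has one home in row 4: r4c4, so r4c4=4.
Step 9. [r2c4∈{2}] only 2 remains possible at r2c4. So r2c4=2.
Step 10. [r1c4∈{5}] r1c4 has the single candidate 5. So r1c4=5.
Step 11. [r6c1∈{4}] r6c1's peers cover all but 4 ⇒ r6c1=4.
Step 12. [r3c6∈{6}] only 6 remains possible at r3c6 ⇒ r3c6=6.
Step 13. [r3c5∈{3}] r3c5 is down to just 3. So r3c5=3.
Step 14. [r6c2∈{5}] r6c2 is down to just 5, so r6c2=5.
Step 15. [r4c1∈{1}] nothing but 1 survives at r4c1. So r4c1=1.
Step 16. [r5c3∈{1}] r5c3 has the single candidate 1 ⇒ r5c3=1.
Step 17. [r4c6∈{5}] r4c6 has the single candidate 5 ⇒ r4c6=5.
Step 18. [r1c2∈{1}] r1c2 is down to just 1 ⇒ r1c2=1.
Step 19. [r3c3∈{2}] r3c3's peers cover all but 2, so r3c3=2.
Step 20. [r6c3∈{3}] only 3 remains possible at r6c3. So r6c3=3.
Step 21. [r6c4∈{6}] nothing but 6 survives at r6c4, so r6c4=6.

Answer: 2 1 4 5 6 3 / 3 6 5 2 4 1 / 5 4 2 1 3 6 / 1 3 6 4 2 5 / 6 2 1 3 5 4 / 4 5 3 6 1 2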